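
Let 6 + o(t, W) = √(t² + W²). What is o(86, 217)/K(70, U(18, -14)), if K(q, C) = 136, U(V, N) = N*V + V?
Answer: -3/68 + √54485/136 ≈ 1.6722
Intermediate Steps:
U(V, N) = V + N*V
o(t, W) = -6 + √(W² + t²) (o(t, W) = -6 + √(t² + W²) = -6 + √(W² + t²))
o(86, 217)/K(70, U(18, -14)) = (-6 + √(217² + 86²))/136 = (-6 + √(47089 + 7396))*(1/136) = (-6 + √54485)*(1/136) = -3/68 + √54485/136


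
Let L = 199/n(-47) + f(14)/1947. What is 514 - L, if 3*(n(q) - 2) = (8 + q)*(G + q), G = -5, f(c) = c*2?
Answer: 226035829/440022 ≈ 513.69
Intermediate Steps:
f(c) = 2*c
n(q) = 2 + (-5 + q)*(8 + q)/3 (n(q) = 2 + ((8 + q)*(-5 + q))/3 = 2 + ((-5 + q)*(8 + q))/3 = 2 + (-5 + q)*(8 + q)/3)
L = 135479/440022 (L = 199/(-34/3 - 47 + (⅓)*(-47)²) + (2*14)/1947 = 199/(-34/3 - 47 + (⅓)*2209) + 28*(1/1947) = 199/(-34/3 - 47 + 2209/3) + 28/1947 = 199/678 + 28/1947 = 135479/440022 ≈ 0.30789)
514 - L = 514 - 1*135479/440022 = 514 - 135479/440022 = 226035829/440022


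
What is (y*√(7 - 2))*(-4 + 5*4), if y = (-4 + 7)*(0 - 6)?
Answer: -288*√5 ≈ -643.99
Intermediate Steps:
y = -18 (y = 3*(-6) = -18)
(y*√(7 - 2))*(-4 + 5*4) = (-18*√(7 - 2))*(-4 + 5*4) = (-18*√5)*(-4 + 20) = -18*√5*16 = -288*√5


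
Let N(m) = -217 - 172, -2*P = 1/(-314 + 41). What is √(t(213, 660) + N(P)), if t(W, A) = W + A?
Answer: 22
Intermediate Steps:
t(W, A) = A + W
P = 1/546 (P = -1/(2*(-314 + 41)) = -½/(-273) = -½*(-1/273) = 1/546 ≈ 0.0018315)
N(m) = -389
√(t(213, 660) + N(P)) = √((660 + 213) - 389) = √(873 - 389) = √484 = 22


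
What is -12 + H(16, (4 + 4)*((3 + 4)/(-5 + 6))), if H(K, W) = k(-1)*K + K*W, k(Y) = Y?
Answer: 868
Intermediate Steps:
H(K, W) = -K + K*W
-12 + H(16, (4 + 4)*((3 + 4)/(-5 + 6))) = -12 + 16*(-1 + (4 + 4)*((3 + 4)/(-5 + 6))) = -12 + 16*(-1 + 8*(7/1)) = -12 + 16*(-1 + 8*(7*1)) = -12 + 16*(-1 + 8*7) = -12 + 16*(-1 + 56) = -12 + 16*55 = -12 + 880 = 868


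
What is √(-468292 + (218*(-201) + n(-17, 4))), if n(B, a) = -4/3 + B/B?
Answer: I*√4608993/3 ≈ 715.62*I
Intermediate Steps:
n(B, a) = -⅓ (n(B, a) = -4*⅓ + 1 = -4/3 + 1 = -⅓)
√(-468292 + (218*(-201) + n(-17, 4))) = √(-468292 + (218*(-201) - ⅓)) = √(-468292 + (-43818 - ⅓)) = √(-468292 - 131455/3) = √(-1536331/3) = I*√4608993/3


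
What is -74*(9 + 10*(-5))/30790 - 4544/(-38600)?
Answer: 3212777/14856175 ≈ 0.21626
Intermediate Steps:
-74*(9 + 10*(-5))/30790 - 4544/(-38600) = -74*(9 - 50)*(1/30790) - 4544*(-1/38600) = -74*(-41)*(1/30790) + 568/4825 = 3034*(1/30790) + 568/4825 = 1517/15395 + 568/4825 = 3212777/14856175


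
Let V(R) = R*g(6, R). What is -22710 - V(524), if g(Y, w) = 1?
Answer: -23234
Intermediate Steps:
V(R) = R (V(R) = R*1 = R)
-22710 - V(524) = -22710 - 1*524 = -22710 - 524 = -23234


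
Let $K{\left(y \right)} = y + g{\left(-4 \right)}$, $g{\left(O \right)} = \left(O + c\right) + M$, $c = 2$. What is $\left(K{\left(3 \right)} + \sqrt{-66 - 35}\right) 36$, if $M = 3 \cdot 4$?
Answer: $468 + 36 i \sqrt{101} \approx 468.0 + 361.8 i$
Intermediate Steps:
$M = 12$
$g{\left(O \right)} = 14 + O$ ($g{\left(O \right)} = \left(O + 2\right) + 12 = \left(2 + O\right) + 12 = 14 + O$)
$K{\left(y \right)} = 10 + y$ ($K{\left(y \right)} = y + \left(14 - 4\right) = y + 10 = 10 + y$)
$\left(K{\left(3 \right)} + \sqrt{-66 - 35}\right) 36 = \left(\left(10 + 3\right) + \sqrt{-66 - 35}\right) 36 = \left(13 + \sqrt{-101}\right) 36 = \left(13 + i \sqrt{101}\right) 36 = 468 + 36 i \sqrt{101}$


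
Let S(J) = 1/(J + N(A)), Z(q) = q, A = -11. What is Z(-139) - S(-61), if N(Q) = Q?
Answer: -10007/72 ≈ -138.99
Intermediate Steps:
S(J) = 1/(-11 + J) (S(J) = 1/(J - 11) = 1/(-11 + J))
Z(-139) - S(-61) = -139 - 1/(-11 - 61) = -139 - 1/(-72) = -139 - 1*(-1/72) = -139 + 1/72 = -10007/72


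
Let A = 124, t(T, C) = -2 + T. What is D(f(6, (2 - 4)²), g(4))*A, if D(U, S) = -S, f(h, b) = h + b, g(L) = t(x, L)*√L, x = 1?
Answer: 248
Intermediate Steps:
g(L) = -√L (g(L) = (-2 + 1)*√L = -√L)
f(h, b) = b + h
D(f(6, (2 - 4)²), g(4))*A = -(-1)*√4*124 = -(-1)*2*124 = -1*(-2)*124 = 2*124 = 248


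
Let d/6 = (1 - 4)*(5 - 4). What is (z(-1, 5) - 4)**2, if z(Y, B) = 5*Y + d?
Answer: 729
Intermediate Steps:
d = -18 (d = 6*((1 - 4)*(5 - 4)) = 6*(-3*1) = 6*(-3) = -18)
z(Y, B) = -18 + 5*Y (z(Y, B) = 5*Y - 18 = -18 + 5*Y)
(z(-1, 5) - 4)**2 = ((-18 + 5*(-1)) - 4)**2 = ((-18 - 5) - 4)**2 = (-23 - 4)**2 = (-27)**2 = 729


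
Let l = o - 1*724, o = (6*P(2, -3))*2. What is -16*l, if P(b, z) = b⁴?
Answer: 8512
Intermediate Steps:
o = 192 (o = (6*2⁴)*2 = (6*16)*2 = 96*2 = 192)
l = -532 (l = 192 - 1*724 = 192 - 724 = -532)
-16*l = -16*(-532) = 8512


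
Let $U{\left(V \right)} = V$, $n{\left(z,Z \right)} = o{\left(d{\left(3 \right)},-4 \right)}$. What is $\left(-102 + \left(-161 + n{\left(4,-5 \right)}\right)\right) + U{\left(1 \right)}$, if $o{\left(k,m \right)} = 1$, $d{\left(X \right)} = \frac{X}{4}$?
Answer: $-261$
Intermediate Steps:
$d{\left(X \right)} = \frac{X}{4}$ ($d{\left(X \right)} = X \frac{1}{4} = \frac{X}{4}$)
$n{\left(z,Z \right)} = 1$
$\left(-102 + \left(-161 + n{\left(4,-5 \right)}\right)\right) + U{\left(1 \right)} = \left(-102 + \left(-161 + 1\right)\right) + 1 = \left(-102 - 160\right) + 1 = -262 + 1 = -261$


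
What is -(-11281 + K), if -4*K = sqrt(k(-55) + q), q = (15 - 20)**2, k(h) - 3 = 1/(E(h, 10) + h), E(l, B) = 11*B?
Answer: 11281 + sqrt(84755)/220 ≈ 11282.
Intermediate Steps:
k(h) = 3 + 1/(110 + h) (k(h) = 3 + 1/(11*10 + h) = 3 + 1/(110 + h))
q = 25 (q = (-5)**2 = 25)
K = -sqrt(84755)/220 (K = -sqrt((331 + 3*(-55))/(110 - 55) + 25)/4 = -sqrt((331 - 165)/55 + 25)/4 = -sqrt((1/55)*166 + 25)/4 = -sqrt(166/55 + 25)/4 = -sqrt(84755)/220 ≈ -1.3233)
-(-11281 + K) = -(-11281 - sqrt(84755)/220) = 11281 + sqrt(84755)/220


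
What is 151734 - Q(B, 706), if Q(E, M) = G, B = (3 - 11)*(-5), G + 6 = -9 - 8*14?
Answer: 151861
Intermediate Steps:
G = -127 (G = -6 + (-9 - 8*14) = -6 + (-9 - 112) = -6 - 121 = -127)
B = 40 (B = -8*(-5) = 40)
Q(E, M) = -127
151734 - Q(B, 706) = 151734 - 1*(-127) = 151734 + 127 = 151861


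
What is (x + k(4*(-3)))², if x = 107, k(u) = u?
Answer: 9025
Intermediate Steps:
(x + k(4*(-3)))² = (107 + 4*(-3))² = (107 - 12)² = 95² = 9025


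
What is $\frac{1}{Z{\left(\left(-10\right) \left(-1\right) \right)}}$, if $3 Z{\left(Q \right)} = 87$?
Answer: $\frac{1}{29} \approx 0.034483$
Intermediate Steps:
$Z{\left(Q \right)} = 29$ ($Z{\left(Q \right)} = \frac{1}{3} \cdot 87 = 29$)
$\frac{1}{Z{\left(\left(-10\right) \left(-1\right) \right)}} = \frac{1}{29}$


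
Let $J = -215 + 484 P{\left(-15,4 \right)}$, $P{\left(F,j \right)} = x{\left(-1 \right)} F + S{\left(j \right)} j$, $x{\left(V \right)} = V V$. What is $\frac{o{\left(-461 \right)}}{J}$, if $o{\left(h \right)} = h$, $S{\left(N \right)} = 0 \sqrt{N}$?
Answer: $\frac{461}{7475} \approx 0.061672$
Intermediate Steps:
$S{\left(N \right)} = 0$
$x{\left(V \right)} = V^{2}$
$P{\left(F,j \right)} = F$ ($P{\left(F,j \right)} = \left(-1\right)^{2} F + 0 j = 1 F + 0 = F + 0 = F$)
$J = -7475$ ($J = -215 + 484 \left(-15\right) = -215 - 7260 = -7475$)
$\frac{o{\left(-461 \right)}}{J} = - \frac{461}{-7475} = \left(-461\right) \left(- \frac{1}{7475}\right) = \frac{461}{7475}$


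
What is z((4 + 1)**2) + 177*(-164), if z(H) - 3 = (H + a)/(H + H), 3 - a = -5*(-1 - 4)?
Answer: -1451247/50 ≈ -29025.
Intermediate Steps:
a = -22 (a = 3 - (-5)*(-1 - 4) = 3 - (-5)*(-5) = 3 - 1*25 = 3 - 25 = -22)
z(H) = 3 + (-22 + H)/(2*H) (z(H) = 3 + (H - 22)/(H + H) = 3 + (-22 + H)/((2*H)) = 3 + (-22 + H)*(1/(2*H)) = 3 + (-22 + H)/(2*H))
z((4 + 1)**2) + 177*(-164) = (7/2 - 11/(4 + 1)**2) + 177*(-164) = (7/2 - 11/(5**2)) - 29028 = (7/2 - 11/25) - 29028 = 153/50 - 29028 = -1451247/50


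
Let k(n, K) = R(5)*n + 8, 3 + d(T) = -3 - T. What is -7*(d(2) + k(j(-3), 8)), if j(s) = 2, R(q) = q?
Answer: -70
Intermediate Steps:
d(T) = -6 - T (d(T) = -3 + (-3 - T) = -6 - T)
k(n, K) = 8 + 5*n (k(n, K) = 5*n + 8 = 8 + 5*n)
-7*(d(2) + k(j(-3), 8)) = -7*((-6 - 1*2) + (8 + 5*2)) = -7*((-6 - 2) + (8 + 10)) = -7*(-8 + 18) = -7*10 = -1*70 = -70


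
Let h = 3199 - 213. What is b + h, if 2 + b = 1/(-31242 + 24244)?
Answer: 20882031/6998 ≈ 2984.0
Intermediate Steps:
h = 2986
b = -13997/6998 (b = -2 + 1/(-31242 + 24244) = -2 + 1/(-6998) = -2 - 1/6998 = -13997/6998 ≈ -2.0001)
b + h = -13997/6998 + 2986 = 20882031/6998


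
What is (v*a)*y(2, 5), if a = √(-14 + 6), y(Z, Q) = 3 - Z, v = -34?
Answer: -68*I*√2 ≈ -96.167*I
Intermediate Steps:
a = 2*I*√2 (a = √(-8) = 2*I*√2 ≈ 2.8284*I)
(v*a)*y(2, 5) = (-68*I*√2)*(3 - 1*2) = (-68*I*√2)*(3 - 2) = -68*I*√2*1 = -68*I*√2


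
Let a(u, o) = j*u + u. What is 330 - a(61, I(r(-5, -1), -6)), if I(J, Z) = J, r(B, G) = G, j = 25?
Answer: -1256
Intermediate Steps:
a(u, o) = 26*u (a(u, o) = 25*u + u = 26*u)
330 - a(61, I(r(-5, -1), -6)) = 330 - 26*61 = 330 - 1*1586 = 330 - 1586 = -1256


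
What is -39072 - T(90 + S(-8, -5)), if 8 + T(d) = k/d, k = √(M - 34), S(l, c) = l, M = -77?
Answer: -39064 - I*√111/82 ≈ -39064.0 - 0.12848*I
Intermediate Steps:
k = I*√111 (k = √(-77 - 34) = √(-111) = I*√111 ≈ 10.536*I)
T(d) = -8 + I*√111/d (T(d) = -8 + (I*√111)/d = -8 + I*√111/d)
-39072 - T(90 + S(-8, -5)) = -39072 - (-8 + I*√111/(90 - 8)) = -39072 - (-8 + I*√111/82) = -39072 + (8 - I*√111/82) = -39064 - I*√111/82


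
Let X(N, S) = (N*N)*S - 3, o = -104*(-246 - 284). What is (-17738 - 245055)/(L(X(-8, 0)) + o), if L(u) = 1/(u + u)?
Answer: -1576758/330719 ≈ -4.7677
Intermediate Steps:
o = 55120 (o = -104*(-530) = 55120)
X(N, S) = -3 + S*N² (X(N, S) = N²*S - 3 = S*N² - 3 = -3 + S*N²)
L(u) = 1/(2*u)
(-17738 - 245055)/(L(X(-8, 0)) + o) = (-17738 - 245055)/(1/(2*(-3 + 0*(-8)²)) + 55120) = -262793/(1/(2*(-3 + 0*64)) + 55120) = -262793/(1/(2*(-3 + 0)) + 55120) = -262793/((½)/(-3) + 55120) = -262793/((½)*(-⅓) + 55120) = -262793/(-⅙ + 55120) = -262793/330719/6 = -262793*6/330719 = -1576758/330719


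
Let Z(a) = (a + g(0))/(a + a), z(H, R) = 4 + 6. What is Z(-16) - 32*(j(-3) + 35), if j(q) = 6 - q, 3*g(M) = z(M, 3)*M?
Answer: -2815/2 ≈ -1407.5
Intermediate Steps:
z(H, R) = 10
g(M) = 10*M/3 (g(M) = (10*M)/3 = 10*M/3)
Z(a) = 1/2 (Z(a) = (a + (10/3)*0)/(a + a) = (a + 0)/((2*a)) = a*(1/(2*a)) = 1/2)
Z(-16) - 32*(j(-3) + 35) = 1/2 - 32*((6 - 1*(-3)) + 35) = 1/2 - 32*((6 + 3) + 35) = 1/2 - 32*(9 + 35) = 1/2 - 32*44 = 1/2 - 1408 = -2815/2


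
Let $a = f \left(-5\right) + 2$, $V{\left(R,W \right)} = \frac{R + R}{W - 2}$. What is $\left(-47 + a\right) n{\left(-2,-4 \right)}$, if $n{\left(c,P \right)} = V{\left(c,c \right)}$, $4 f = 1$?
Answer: $- \frac{185}{4} \approx -46.25$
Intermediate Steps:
$f = \frac{1}{4}$ ($f = \frac{1}{4} \cdot 1 = \frac{1}{4} \approx 0.25$)
$V{\left(R,W \right)} = \frac{2 R}{-2 + W}$
$n{\left(c,P \right)} = \frac{2 c}{-2 + c}$
$a = \frac{3}{4}$ ($a = \frac{1}{4} \left(-5\right) + 2 = - \frac{5}{4} + 2 = \frac{3}{4} \approx 0.75$)
$\left(-47 + a\right) n{\left(-2,-4 \right)} = \left(-47 + \frac{3}{4}\right) 2 \left(-2\right) \frac{1}{-2 - 2} = - \frac{185 \cdot 2 \left(-2\right) \frac{1}{-4}}{4} = - \frac{185 \cdot 2 \left(-2\right) \left(- \frac{1}{4}\right)}{4} = \left(- \frac{185}{4}\right) 1 = - \frac{185}{4}$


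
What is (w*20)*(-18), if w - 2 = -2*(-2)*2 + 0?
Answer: -3600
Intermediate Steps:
w = 10 (w = 2 + (-2*(-2)*2 + 0) = 2 + (4*2 + 0) = 2 + (8 + 0) = 2 + 8 = 10)
(w*20)*(-18) = (10*20)*(-18) = 200*(-18) = -3600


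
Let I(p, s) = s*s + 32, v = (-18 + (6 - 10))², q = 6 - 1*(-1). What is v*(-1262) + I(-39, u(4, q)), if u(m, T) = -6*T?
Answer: -609012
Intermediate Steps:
q = 7 (q = 6 + 1 = 7)
v = 484 (v = (-18 - 4)² = (-22)² = 484)
I(p, s) = 32 + s² (I(p, s) = s² + 32 = 32 + s²)
v*(-1262) + I(-39, u(4, q)) = 484*(-1262) + (32 + (-6*7)²) = -610808 + (32 + (-42)²) = -610808 + (32 + 1764) = -610808 + 1796 = -609012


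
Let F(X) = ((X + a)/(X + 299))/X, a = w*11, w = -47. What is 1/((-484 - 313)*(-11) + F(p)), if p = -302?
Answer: 302/2647361 ≈ 0.00011408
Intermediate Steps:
a = -517 (a = -47*11 = -517)
F(X) = (-517 + X)/(X*(299 + X)) (F(X) = ((X - 517)/(X + 299))/X = ((-517 + X)/(299 + X))/X = (-517 + X)/(X*(299 + X)))
1/((-484 - 313)*(-11) + F(p)) = 1/((-484 - 313)*(-11) + (-517 - 302)/((-302)*(299 - 302))) = 1/(-797*(-11) - 1/302*(-819)/(-3)) = 1/(8767 - 1/302*(-1/3)*(-819)) = 1/(8767 - 273/302) = 1/(2647361/302) = 302/2647361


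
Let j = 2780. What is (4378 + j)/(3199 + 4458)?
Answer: 7158/7657 ≈ 0.93483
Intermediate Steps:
(4378 + j)/(3199 + 4458) = (4378 + 2780)/(3199 + 4458) = 7158/7657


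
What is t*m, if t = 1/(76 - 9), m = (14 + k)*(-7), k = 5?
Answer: -133/67 ≈ -1.9851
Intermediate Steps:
m = -133 (m = (14 + 5)*(-7) = 19*(-7) = -133)
t = 1/67 ≈ 0.014925
t*m = (1/67)*(-133) = -133/67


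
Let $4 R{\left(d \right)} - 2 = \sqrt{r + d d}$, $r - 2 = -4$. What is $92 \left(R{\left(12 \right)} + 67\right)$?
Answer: $6210 + 23 \sqrt{142} \approx 6484.1$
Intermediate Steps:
$r = -2$ ($r = 2 - 4 = -2$)
$R{\left(d \right)} = \frac{1}{2} + \frac{\sqrt{-2 + d^{2}}}{4}$ ($R{\left(d \right)} = \frac{1}{2} + \frac{\sqrt{-2 + d d}}{4} = \frac{1}{2} + \frac{\sqrt{-2 + d^{2}}}{4}$)
$92 \left(R{\left(12 \right)} + 67\right) = 92 \left(\left(\frac{1}{2} + \frac{\sqrt{-2 + 12^{2}}}{4}\right) + 67\right) = 92 \left(\left(\frac{1}{2} + \frac{\sqrt{-2 + 144}}{4}\right) + 67\right) = 92 \left(\left(\frac{1}{2} + \frac{\sqrt{142}}{4}\right) + 67\right) = 92 \left(\frac{135}{2} + \frac{\sqrt{142}}{4}\right) = 6210 + 23 \sqrt{142}$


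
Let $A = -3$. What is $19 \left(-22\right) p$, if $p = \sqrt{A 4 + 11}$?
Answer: $- 418 i \approx - 418.0 i$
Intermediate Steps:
$p = i$ ($p = \sqrt{\left(-3\right) 4 + 11} = \sqrt{-12 + 11} = \sqrt{-1} = i \approx 1.0 i$)
$19 \left(-22\right) p = 19 \left(-22\right) i = - 418 i$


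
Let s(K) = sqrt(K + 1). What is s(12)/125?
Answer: sqrt(13)/125 ≈ 0.028844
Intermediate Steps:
s(K) = sqrt(1 + K)
s(12)/125 = sqrt(1 + 12)/125 = sqrt(13)/125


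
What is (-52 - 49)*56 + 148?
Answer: -5508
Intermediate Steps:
(-52 - 49)*56 + 148 = -101*56 + 148 = -5656 + 148 = -5508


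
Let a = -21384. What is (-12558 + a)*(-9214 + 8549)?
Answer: 22571430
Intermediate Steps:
(-12558 + a)*(-9214 + 8549) = (-12558 - 21384)*(-9214 + 8549) = -33942*(-665) = 22571430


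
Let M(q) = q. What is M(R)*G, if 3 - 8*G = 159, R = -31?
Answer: 1209/2 ≈ 604.50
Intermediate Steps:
G = -39/2 (G = 3/8 - ⅛*159 = 3/8 - 159/8 = -39/2 ≈ -19.500)
M(R)*G = -31*(-39/2) = 1209/2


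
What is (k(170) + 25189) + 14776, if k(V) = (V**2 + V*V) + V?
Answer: 97935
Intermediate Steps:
k(V) = V + 2*V**2 (k(V) = (V**2 + V**2) + V = 2*V**2 + V = V + 2*V**2)
(k(170) + 25189) + 14776 = (170*(1 + 2*170) + 25189) + 14776 = (170*(1 + 340) + 25189) + 14776 = (170*341 + 25189) + 14776 = (57970 + 25189) + 14776 = 83159 + 14776 = 97935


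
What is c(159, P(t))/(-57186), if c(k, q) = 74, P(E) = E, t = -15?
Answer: -37/28593 ≈ -0.0012940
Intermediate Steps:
c(159, P(t))/(-57186) = 74/(-57186) = 74*(-1/57186) = -37/28593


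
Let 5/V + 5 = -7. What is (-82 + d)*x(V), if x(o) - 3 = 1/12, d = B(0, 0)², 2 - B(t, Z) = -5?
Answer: -407/4 ≈ -101.75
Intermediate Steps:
V = -5/12 (V = 5/(-5 - 7) = 5/(-12) = 5*(-1/12) = -5/12 ≈ -0.41667)
B(t, Z) = 7 (B(t, Z) = 2 - 1*(-5) = 2 + 5 = 7)
d = 49 (d = 7² = 49)
x(o) = 37/12 (x(o) = 3 + 1/12 = 37/12)
(-82 + d)*x(V) = (-82 + 49)*(37/12) = -33*37/12 = -407/4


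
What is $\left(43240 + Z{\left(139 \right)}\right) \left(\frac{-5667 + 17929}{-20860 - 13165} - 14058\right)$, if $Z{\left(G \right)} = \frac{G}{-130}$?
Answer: $- \frac{1344377107815216}{2211625} \approx -6.0787 \cdot 10^{8}$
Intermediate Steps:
$Z{\left(G \right)} = - \frac{G}{130}$ ($Z{\left(G \right)} = G \left(- \frac{1}{130}\right) = - \frac{G}{130}$)
$\left(43240 + Z{\left(139 \right)}\right) \left(\frac{-5667 + 17929}{-20860 - 13165} - 14058\right) = \left(43240 - \frac{139}{130}\right) \left(\frac{-5667 + 17929}{-20860 - 13165} - 14058\right) = \left(43240 - \frac{139}{130}\right) \left(\frac{12262}{-34025} - 14058\right) = \frac{5621061 \left(12262 \left(- \frac{1}{34025}\right) - 14058\right)}{130} = \frac{5621061 \left(- \frac{12262}{34025} - 14058\right)}{130} = \frac{5621061}{130} \left(- \frac{478335712}{34025}\right) = - \frac{1344377107815216}{2211625}$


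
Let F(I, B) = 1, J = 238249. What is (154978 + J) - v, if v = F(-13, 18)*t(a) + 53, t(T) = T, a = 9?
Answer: 393165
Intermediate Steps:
v = 62 (v = 1*9 + 53 = 9 + 53 = 62)
(154978 + J) - v = (154978 + 238249) - 1*62 = 393227 - 62 = 393165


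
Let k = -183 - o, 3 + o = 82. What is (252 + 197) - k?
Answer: 711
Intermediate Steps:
o = 79 (o = -3 + 82 = 79)
k = -262 (k = -183 - 1*79 = -183 - 79 = -262)
(252 + 197) - k = (252 + 197) - 1*(-262) = 449 + 262 = 711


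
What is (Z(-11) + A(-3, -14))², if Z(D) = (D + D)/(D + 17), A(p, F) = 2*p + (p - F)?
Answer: 16/9 ≈ 1.7778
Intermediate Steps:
A(p, F) = -F + 3*p
Z(D) = 2*D/(17 + D) (Z(D) = (2*D)/(17 + D) = 2*D/(17 + D))
(Z(-11) + A(-3, -14))² = (2*(-11)/(17 - 11) + (-1*(-14) + 3*(-3)))² = (2*(-11)/6 + (14 - 9))² = (2*(-11)*(⅙) + 5)² = (-11/3 + 5)² = (4/3)² = 16/9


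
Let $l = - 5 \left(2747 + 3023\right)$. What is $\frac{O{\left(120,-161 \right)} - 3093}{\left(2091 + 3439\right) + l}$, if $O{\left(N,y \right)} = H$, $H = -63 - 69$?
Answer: $\frac{645}{4664} \approx 0.13829$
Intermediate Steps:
$H = -132$
$O{\left(N,y \right)} = -132$
$l = -28850$ ($l = \left(-5\right) 5770 = -28850$)
$\frac{O{\left(120,-161 \right)} - 3093}{\left(2091 + 3439\right) + l} = \frac{-132 - 3093}{\left(2091 + 3439\right) - 28850} = - \frac{3225}{5530 - 28850} = - \frac{3225}{-23320} = \left(-3225\right) \left(- \frac{1}{23320}\right) = \frac{645}{4664}$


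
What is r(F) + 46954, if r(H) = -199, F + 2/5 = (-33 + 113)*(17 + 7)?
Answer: 46755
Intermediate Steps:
F = 9598/5 (F = -⅖ + (-33 + 113)*(17 + 7) = -⅖ + 80*24 = -⅖ + 1920 = 9598/5 ≈ 1919.6)
r(F) + 46954 = -199 + 46954 = 46755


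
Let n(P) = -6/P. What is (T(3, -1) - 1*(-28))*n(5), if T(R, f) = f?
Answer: -162/5 ≈ -32.400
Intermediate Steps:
(T(3, -1) - 1*(-28))*n(5) = (-1 - 1*(-28))*(-6/5) = (-1 + 28)*(-6*⅕) = 27*(-6/5) = -162/5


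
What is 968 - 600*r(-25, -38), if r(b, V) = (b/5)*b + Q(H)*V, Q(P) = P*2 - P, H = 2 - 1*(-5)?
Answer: 85568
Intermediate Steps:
H = 7 (H = 2 + 5 = 7)
Q(P) = P (Q(P) = 2*P - P = P)
r(b, V) = 7*V + b²/5 (r(b, V) = (b/5)*b + 7*V = b²/5 + 7*V = 7*V + b²/5)
968 - 600*r(-25, -38) = 968 - 600*(7*(-38) + (⅕)*(-25)²) = 968 - 600*(-266 + (⅕)*625) = 968 - 600*(-266 + 125) = 968 - 600*(-141) = 968 + 84600 = 85568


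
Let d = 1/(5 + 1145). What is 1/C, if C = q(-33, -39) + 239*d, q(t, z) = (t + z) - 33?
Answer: -1150/120511 ≈ -0.0095427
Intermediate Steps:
q(t, z) = -33 + t + z
d = 1/1150 ≈ 0.00086956
C = -120511/1150 (C = (-33 - 33 - 39) + 239*(1/1150) = -105 + 239/1150 = -120511/1150 ≈ -104.79)
1/C = 1/(-120511/1150) = -1150/120511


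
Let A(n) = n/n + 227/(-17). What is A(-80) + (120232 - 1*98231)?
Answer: 373807/17 ≈ 21989.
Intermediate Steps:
A(n) = -210/17 (A(n) = 1 + 227*(-1/17) = 1 - 227/17 = -210/17)
A(-80) + (120232 - 1*98231) = -210/17 + (120232 - 1*98231) = -210/17 + (120232 - 98231) = -210/17 + 22001 = 373807/17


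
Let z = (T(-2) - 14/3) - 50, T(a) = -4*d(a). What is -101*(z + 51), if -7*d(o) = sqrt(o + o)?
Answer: 1111/3 - 808*I/7 ≈ 370.33 - 115.43*I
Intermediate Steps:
d(o) = -sqrt(2)*sqrt(o)/7 (d(o) = -sqrt(o + o)/7 = -sqrt(2)*sqrt(o)/7)
T(a) = 4*sqrt(2)*sqrt(a)/7 (T(a) = -(-4)*sqrt(2)*sqrt(a)/7 = 4*sqrt(2)*sqrt(a)/7)
z = -164/3 + 8*I/7 (z = (4*sqrt(2)*sqrt(-2)/7 - 14/3) - 50 = (4*sqrt(2)*(I*sqrt(2))/7 - 14*1/3) - 50 = (8*I/7 - 14/3) - 50 = (-14/3 + 8*I/7) - 50 = -164/3 + 8*I/7 ≈ -54.667 + 1.1429*I)
-101*(z + 51) = -101*((-164/3 + 8*I/7) + 51) = -101*(-11/3 + 8*I/7) = 1111/3 - 808*I/7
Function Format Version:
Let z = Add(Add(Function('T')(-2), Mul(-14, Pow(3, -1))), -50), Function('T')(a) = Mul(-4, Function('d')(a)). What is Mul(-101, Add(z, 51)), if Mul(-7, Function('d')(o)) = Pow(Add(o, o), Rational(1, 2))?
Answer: Add(Rational(1111, 3), Mul(Rational(-808, 7), I)) ≈ Add(370.33, Mul(-115.43, I))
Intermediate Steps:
Function('d')(o) = Mul(Rational(-1, 7), Pow(2, Rational(1, 2)), Pow(o, Rational(1, 2))) (Function('d')(o) = Mul(Rational(-1, 7), Pow(Add(o, o), Rational(1, 2))) = Mul(Rational(-1, 7), Pow(Mul(2, o), Rational(1, 2))) = Mul(Rational(-1, 7), Mul(Pow(2, Rational(1, 2)), Pow(o, Rational(1, 2)))) = Mul(Rational(-1, 7), Pow(2, Rational(1, 2)), Pow(o, Rational(1, 2))))
Function('T')(a) = Mul(Rational(4, 7), Pow(2, Rational(1, 2)), Pow(a, Rational(1, 2))) (Function('T')(a) = Mul(-4, Mul(Rational(-1, 7), Pow(2, Rational(1, 2)), Pow(a, Rational(1, 2)))) = Mul(Rational(4, 7), Pow(2, Rational(1, 2)), Pow(a, Rational(1, 2))))
z = Add(Rational(-164, 3), Mul(Rational(8, 7), I)) (z = Add(Add(Mul(Rational(4, 7), Pow(2, Rational(1, 2)), Pow(-2, Rational(1, 2))), Mul(-14, Pow(3, -1))), -50) = Add(Add(Mul(Rational(4, 7), Pow(2, Rational(1, 2)), Mul(I, Pow(2, Rational(1, 2)))), Mul(-14, Rational(1, 3))), -50) = Add(Add(Mul(Rational(8, 7), I), Rational(-14, 3)), -50) = Add(Add(Rational(-14, 3), Mul(Rational(8, 7), I)), -50) = Add(Rational(-164, 3), Mul(Rational(8, 7), I)) ≈ Add(-54.667, Mul(1.1429, I)))
Mul(-101, Add(z, 51)) = Mul(-101, Add(Add(Rational(-164, 3), Mul(Rational(8, 7), I)), 51)) = Mul(-101, Add(Rational(-11, 3), Mul(Rational(8, 7), I))) = Add(Rational(1111, 3), Mul(Rational(-808, 7), I))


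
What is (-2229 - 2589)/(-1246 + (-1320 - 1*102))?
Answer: 2409/1334 ≈ 1.8058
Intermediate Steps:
(-2229 - 2589)/(-1246 + (-1320 - 1*102)) = -4818/(-1246 + (-1320 - 102)) = -4818/(-1246 - 1422) = -4818/(-2668) = -4818*(-1/2668) = 2409/1334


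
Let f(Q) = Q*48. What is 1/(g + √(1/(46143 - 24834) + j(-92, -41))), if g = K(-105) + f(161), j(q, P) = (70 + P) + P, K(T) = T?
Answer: 162438507/1238268994568 - I*√5448860463/1238268994568 ≈ 0.00013118 - 5.9613e-8*I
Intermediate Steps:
f(Q) = 48*Q
j(q, P) = 70 + 2*P
g = 7623 (g = -105 + 48*161 = -105 + 7728 = 7623)
1/(g + √(1/(46143 - 24834) + j(-92, -41))) = 1/(7623 + √(1/(46143 - 24834) + (70 + 2*(-41)))) = 1/(7623 + √(1/21309 + (70 - 82))) = 1/(7623 + √(1/21309 - 12)) = 1/(7623 + √(-255707/21309)) = 1/(7623 + I*√5448860463/21309)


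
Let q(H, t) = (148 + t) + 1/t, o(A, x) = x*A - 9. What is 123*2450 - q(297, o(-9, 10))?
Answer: 29828800/99 ≈ 3.0130e+5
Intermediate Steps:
o(A, x) = -9 + A*x (o(A, x) = A*x - 9 = -9 + A*x)
q(H, t) = 148 + t + 1/t
123*2450 - q(297, o(-9, 10)) = 123*2450 - (148 + (-9 - 9*10) + 1/(-9 - 9*10)) = 301350 - (148 + (-9 - 90) + 1/(-9 - 90)) = 301350 - (148 - 99 + 1/(-99)) = 301350 - (148 - 99 - 1/99) = 301350 - 1*4850/99 = 301350 - 4850/99 = 29828800/99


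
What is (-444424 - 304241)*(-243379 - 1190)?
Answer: 183100250385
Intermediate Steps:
(-444424 - 304241)*(-243379 - 1190) = -748665*(-244569) = 183100250385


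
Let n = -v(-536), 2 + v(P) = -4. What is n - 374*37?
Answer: -13832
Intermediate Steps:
v(P) = -6 (v(P) = -2 - 4 = -6)
n = 6 (n = -1*(-6) = 6)
n - 374*37 = 6 - 374*37 = 6 - 13838 = -13832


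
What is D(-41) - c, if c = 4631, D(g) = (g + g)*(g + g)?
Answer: 2093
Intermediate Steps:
D(g) = 4*g**2 (D(g) = (2*g)*(2*g) = 4*g**2)
D(-41) - c = 4*(-41)**2 - 1*4631 = 4*1681 - 4631 = 6724 - 4631 = 2093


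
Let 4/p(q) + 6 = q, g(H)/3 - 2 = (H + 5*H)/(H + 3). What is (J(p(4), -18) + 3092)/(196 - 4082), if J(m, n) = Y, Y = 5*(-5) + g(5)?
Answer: -12337/15544 ≈ -0.79368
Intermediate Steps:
g(H) = 6 + 18*H/(3 + H) (g(H) = 6 + 3*((H + 5*H)/(H + 3)) = 6 + 3*((6*H)/(3 + H)) = 6 + 3*(6*H/(3 + H)) = 6 + 18*H/(3 + H))
p(q) = 4/(-6 + q)
Y = -31/4 (Y = 5*(-5) + 6*(3 + 4*5)/(3 + 5) = -25 + 6*(3 + 20)/8 = -25 + 6*(⅛)*23 = -25 + 69/4 = -31/4 ≈ -7.7500)
J(m, n) = -31/4
(J(p(4), -18) + 3092)/(196 - 4082) = (-31/4 + 3092)/(196 - 4082) = (12337/4)/(-3886) = (12337/4)*(-1/3886) = -12337/15544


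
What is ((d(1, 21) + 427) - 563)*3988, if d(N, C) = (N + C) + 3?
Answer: -442668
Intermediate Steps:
d(N, C) = 3 + C + N (d(N, C) = (C + N) + 3 = 3 + C + N)
((d(1, 21) + 427) - 563)*3988 = (((3 + 21 + 1) + 427) - 563)*3988 = ((25 + 427) - 563)*3988 = (452 - 563)*3988 = -111*3988 = -442668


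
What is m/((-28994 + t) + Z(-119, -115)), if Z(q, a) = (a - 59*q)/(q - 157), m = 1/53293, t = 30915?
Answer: 46/4647948995 ≈ 9.8968e-9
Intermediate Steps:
m = 1/53293 ≈ 1.8764e-5
Z(q, a) = (a - 59*q)/(-157 + q)
m/((-28994 + t) + Z(-119, -115)) = 1/(53293*((-28994 + 30915) + (-115 - 59*(-119))/(-157 - 119))) = 1/(53293*(1921 + (-115 + 7021)/(-276))) = 1/(53293*(1921 - 1/276*6906)) = 1/(53293*(1921 - 1151/46)) = 1/(53293*(87215/46)) = (1/53293)*(46/87215) = 46/4647948995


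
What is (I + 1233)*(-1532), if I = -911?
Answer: -493304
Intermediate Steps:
(I + 1233)*(-1532) = (-911 + 1233)*(-1532) = 322*(-1532) = -493304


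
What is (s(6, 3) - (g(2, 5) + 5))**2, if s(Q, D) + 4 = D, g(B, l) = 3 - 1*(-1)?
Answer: 100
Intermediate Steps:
g(B, l) = 4 (g(B, l) = 3 + 1 = 4)
s(Q, D) = -4 + D
(s(6, 3) - (g(2, 5) + 5))**2 = ((-4 + 3) - (4 + 5))**2 = (-1 - 1*9)**2 = (-1 - 9)**2 = (-10)**2 = 100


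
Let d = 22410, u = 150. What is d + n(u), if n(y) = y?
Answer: 22560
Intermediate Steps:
d + n(u) = 22410 + 150 = 22560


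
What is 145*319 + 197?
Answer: 46452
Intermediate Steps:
145*319 + 197 = 46255 + 197 = 46452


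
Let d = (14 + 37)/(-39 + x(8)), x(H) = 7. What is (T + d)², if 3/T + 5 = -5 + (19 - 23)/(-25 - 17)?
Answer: 622521/173056 ≈ 3.5972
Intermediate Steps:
T = -63/208 (T = 3/(-5 + (-5 + (19 - 23)/(-25 - 17))) = 3/(-5 + (-5 - 4/(-42))) = 3/(-5 + (-5 - 4*(-1/42))) = 3/(-5 + (-5 + 2/21)) = 3/(-5 - 103/21) = 3/(-208/21) = 3*(-21/208) = -63/208 ≈ -0.30288)
d = -51/32 (d = (14 + 37)/(-39 + 7) = 51/(-32) = 51*(-1/32) = -51/32 ≈ -1.5938)
(T + d)² = (-63/208 - 51/32)² = (-789/416)² = 622521/173056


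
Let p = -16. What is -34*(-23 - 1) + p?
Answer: 800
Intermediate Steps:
-34*(-23 - 1) + p = -34*(-23 - 1) - 16 = -34*(-24) - 16 = 816 - 16 = 800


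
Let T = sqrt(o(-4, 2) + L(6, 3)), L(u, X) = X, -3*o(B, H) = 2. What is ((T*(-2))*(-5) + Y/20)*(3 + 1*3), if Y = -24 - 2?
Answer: -39/5 + 20*sqrt(21) ≈ 83.852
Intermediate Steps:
Y = -26
o(B, H) = -2/3 (o(B, H) = -1/3*2 = -2/3)
T = sqrt(21)/3 (T = sqrt(-2/3 + 3) = sqrt(7/3) = sqrt(21)/3 ≈ 1.5275)
((T*(-2))*(-5) + Y/20)*(3 + 1*3) = (((sqrt(21)/3)*(-2))*(-5) - 26/20)*(3 + 1*3) = (-2*sqrt(21)/3*(-5) - 26*1/20)*(3 + 3) = (10*sqrt(21)/3 - 13/10)*6 = (-13/10 + 10*sqrt(21)/3)*6 = -39/5 + 20*sqrt(21)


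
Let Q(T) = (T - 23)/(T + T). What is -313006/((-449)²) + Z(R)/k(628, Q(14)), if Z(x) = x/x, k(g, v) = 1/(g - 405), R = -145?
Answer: 44644017/201601 ≈ 221.45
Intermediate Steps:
Q(T) = (-23 + T)/(2*T) (Q(T) = (-23 + T)/((2*T)) = (-23 + T)*(1/(2*T)) = (-23 + T)/(2*T))
k(g, v) = 1/(-405 + g)
Z(x) = 1
-313006/((-449)²) + Z(R)/k(628, Q(14)) = -313006/((-449)²) + 1/1/(-405 + 628) = -313006/201601 + 1/1/223 = -313006*1/201601 + 1/(1/223) = -313006/201601 + 1*223 = -313006/201601 + 223 = 44644017/201601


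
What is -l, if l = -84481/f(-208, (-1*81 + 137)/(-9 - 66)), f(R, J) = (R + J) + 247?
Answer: 6336075/2869 ≈ 2208.5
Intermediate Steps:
f(R, J) = 247 + J + R (f(R, J) = (J + R) + 247 = 247 + J + R)
l = -6336075/2869 (l = -84481/(247 + (-1*81 + 137)/(-9 - 66) - 208) = -84481/(247 + (-81 + 137)/(-75) - 208) = -84481/(247 + 56*(-1/75) - 208) = -84481/(247 - 56/75 - 208) = -84481/2869/75 = -84481*75/2869 = -6336075/2869 ≈ -2208.5)
-l = -1*(-6336075/2869) = 6336075/2869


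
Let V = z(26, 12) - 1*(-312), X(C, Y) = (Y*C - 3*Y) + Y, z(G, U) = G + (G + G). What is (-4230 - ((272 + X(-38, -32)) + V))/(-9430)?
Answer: 3086/4715 ≈ 0.65451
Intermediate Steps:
z(G, U) = 3*G (z(G, U) = G + 2*G = 3*G)
X(C, Y) = -2*Y + C*Y (X(C, Y) = (C*Y - 3*Y) + Y = (-3*Y + C*Y) + Y = -2*Y + C*Y)
V = 390 (V = 3*26 - 1*(-312) = 78 + 312 = 390)
(-4230 - ((272 + X(-38, -32)) + V))/(-9430) = (-4230 - ((272 - 32*(-2 - 38)) + 390))/(-9430) = (-4230 - ((272 - 32*(-40)) + 390))*(-1/9430) = (-4230 - ((272 + 1280) + 390))*(-1/9430) = (-4230 - (1552 + 390))*(-1/9430) = (-4230 - 1*1942)*(-1/9430) = (-4230 - 1942)*(-1/9430) = -6172*(-1/9430) = 3086/4715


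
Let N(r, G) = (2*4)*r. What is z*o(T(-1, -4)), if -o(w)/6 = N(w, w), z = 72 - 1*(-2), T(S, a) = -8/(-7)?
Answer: -28416/7 ≈ -4059.4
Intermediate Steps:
T(S, a) = 8/7 (T(S, a) = -8*(-1/7) = 8/7)
z = 74 (z = 72 + 2 = 74)
N(r, G) = 8*r
o(w) = -48*w
z*o(T(-1, -4)) = 74*(-48*8/7) = 74*(-384/7) = -28416/7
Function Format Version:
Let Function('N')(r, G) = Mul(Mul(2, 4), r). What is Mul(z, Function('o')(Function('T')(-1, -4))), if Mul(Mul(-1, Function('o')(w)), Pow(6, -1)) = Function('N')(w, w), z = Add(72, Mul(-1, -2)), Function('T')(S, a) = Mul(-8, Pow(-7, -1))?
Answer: Rational(-28416, 7) ≈ -4059.4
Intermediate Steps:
Function('T')(S, a) = Rational(8, 7) (Function('T')(S, a) = Mul(-8, Rational(-1, 7)) = Rational(8, 7))
z = 74 (z = Add(72, 2) = 74)
Function('N')(r, G) = Mul(8, r)
Function('o')(w) = Mul(-48, w) (Function('o')(w) = Mul(-6, Mul(8, w)) = Mul(-48, w))
Mul(z, Function('o')(Function('T')(-1, -4))) = Mul(74, Mul(-48, Rational(8, 7))) = Mul(74, Rational(-384, 7)) = Rational(-28416, 7)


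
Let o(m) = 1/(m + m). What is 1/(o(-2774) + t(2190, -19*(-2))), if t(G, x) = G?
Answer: 5548/12150119 ≈ 0.00045662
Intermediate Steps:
o(m) = 1/(2*m)
1/(o(-2774) + t(2190, -19*(-2))) = 1/((½)/(-2774) + 2190) = 1/((½)*(-1/2774) + 2190) = 1/(-1/5548 + 2190) = 1/(12150119/5548) = 5548/12150119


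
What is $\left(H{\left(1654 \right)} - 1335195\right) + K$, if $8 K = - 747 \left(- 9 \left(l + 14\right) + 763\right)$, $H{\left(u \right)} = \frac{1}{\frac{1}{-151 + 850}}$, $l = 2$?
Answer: $- \frac{11138361}{8} \approx -1.3923 \cdot 10^{6}$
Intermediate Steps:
$H{\left(u \right)} = 699$ ($H{\left(u \right)} = \frac{1}{\frac{1}{699}} = 699$)
$K = - \frac{462393}{8}$ ($K = \frac{\left(-747\right) \left(- 9 \left(2 + 14\right) + 763\right)}{8} = \frac{\left(-747\right) \left(\left(-9\right) 16 + 763\right)}{8} = \frac{\left(-747\right) \left(-144 + 763\right)}{8} = \frac{\left(-747\right) 619}{8} = \frac{1}{8} \left(-462393\right) = - \frac{462393}{8} \approx -57799.0$)
$\left(H{\left(1654 \right)} - 1335195\right) + K = \left(699 - 1335195\right) - \frac{462393}{8} = -1334496 - \frac{462393}{8} = - \frac{11138361}{8}$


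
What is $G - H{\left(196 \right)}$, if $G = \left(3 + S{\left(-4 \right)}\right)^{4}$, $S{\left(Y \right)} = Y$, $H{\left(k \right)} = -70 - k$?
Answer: $267$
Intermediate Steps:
$G = 1$ ($G = \left(3 - 4\right)^{4} = \left(-1\right)^{4} = 1$)
$G - H{\left(196 \right)} = 1 - \left(-70 - 196\right) = 1 - -266 = 1 + 266 = 267$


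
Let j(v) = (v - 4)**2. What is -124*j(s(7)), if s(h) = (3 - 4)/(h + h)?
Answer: -100719/49 ≈ -2055.5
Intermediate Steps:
s(h) = -1/(2*h)
j(v) = (-4 + v)**2
-124*j(s(7)) = -124*(-4 - 1/2/7)**2 = -124*(-4 - 1/2*1/7)**2 = -124*(-4 - 1/14)**2 = -124*(-57/14)**2 = -124*3249/196 = -100719/49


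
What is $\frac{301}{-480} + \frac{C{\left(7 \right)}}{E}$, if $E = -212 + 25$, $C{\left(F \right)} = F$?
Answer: $- \frac{59647}{89760} \approx -0.66452$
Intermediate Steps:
$E = -187$
$\frac{301}{-480} + \frac{C{\left(7 \right)}}{E} = \frac{301}{-480} + \frac{7}{-187} = 301 \left(- \frac{1}{480}\right) + 7 \left(- \frac{1}{187}\right) = - \frac{301}{480} - \frac{7}{187} = - \frac{59647}{89760}$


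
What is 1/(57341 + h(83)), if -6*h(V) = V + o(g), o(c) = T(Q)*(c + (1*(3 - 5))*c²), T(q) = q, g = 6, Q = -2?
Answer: 6/343831 ≈ 1.7450e-5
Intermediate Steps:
o(c) = -2*c + 4*c² (o(c) = -2*(c + (1*(3 - 5))*c²) = -2*(c + (1*(-2))*c²) = -2*(c - 2*c²) = -2*c + 4*c²)
h(V) = -22 - V/6 (h(V) = -(V + 2*6*(-1 + 2*6))/6 = -(V + 2*6*(-1 + 12))/6 = -(V + 2*6*11)/6 = -(V + 132)/6 = -(132 + V)/6 = -22 - V/6)
1/(57341 + h(83)) = 1/(57341 + (-22 - ⅙*83)) = 1/(57341 + (-22 - 83/6)) = 1/(57341 - 215/6) = 1/(343831/6) = 6/343831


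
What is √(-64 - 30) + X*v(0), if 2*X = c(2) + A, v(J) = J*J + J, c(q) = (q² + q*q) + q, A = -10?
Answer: I*√94 ≈ 9.6954*I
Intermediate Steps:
c(q) = q + 2*q² (c(q) = (q² + q²) + q = 2*q² + q = q + 2*q²)
v(J) = J + J² (v(J) = J² + J = J + J²)
X = 0 (X = (2*(1 + 2*2) - 10)/2 = (2*(1 + 4) - 10)/2 = (2*5 - 10)/2 = (10 - 10)/2 = (½)*0 = 0)
√(-64 - 30) + X*v(0) = √(-64 - 30) + 0*(0*(1 + 0)) = √(-94) + 0*(0*1) = I*√94 + 0*0 = I*√94 + 0 = I*√94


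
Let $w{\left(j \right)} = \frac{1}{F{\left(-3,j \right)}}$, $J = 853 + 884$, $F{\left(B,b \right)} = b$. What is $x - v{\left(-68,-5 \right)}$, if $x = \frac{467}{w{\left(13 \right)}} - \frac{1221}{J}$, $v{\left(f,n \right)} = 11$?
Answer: $\frac{3508333}{579} \approx 6059.3$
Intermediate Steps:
$J = 1737$
$w{\left(j \right)} = \frac{1}{j}$
$x = \frac{3514702}{579}$ ($x = \frac{467}{\frac{1}{13}} - \frac{1221}{1737} = 467 \frac{1}{\frac{1}{13}} - \frac{407}{579} = 467 \cdot 13 - \frac{407}{579} = 6071 - \frac{407}{579} = \frac{3514702}{579} \approx 6070.3$)
$x - v{\left(-68,-5 \right)} = \frac{3514702}{579} - 11 = \frac{3508333}{579}$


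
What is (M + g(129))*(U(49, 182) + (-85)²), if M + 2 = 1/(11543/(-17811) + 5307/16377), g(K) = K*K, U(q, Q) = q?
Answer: 1906239286572241/15752789 ≈ 1.2101e+8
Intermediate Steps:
g(K) = K²
M = -160241405/31505578 (M = -2 + 1/(11543/(-17811) + 5307/16377) = -2 + 1/(11543*(-1/17811) + 5307*(1/16377)) = -2 + 1/(-11543/17811 + 1769/5459) = -2 + 1/(-31505578/97230249) = -2 - 97230249/31505578 = -160241405/31505578 ≈ -5.0861)
(M + g(129))*(U(49, 182) + (-85)²) = (-160241405/31505578 + 129²)*(49 + (-85)²) = (-160241405/31505578 + 16641)*(49 + 7225) = (524124082093/31505578)*7274 = 1906239286572241/15752789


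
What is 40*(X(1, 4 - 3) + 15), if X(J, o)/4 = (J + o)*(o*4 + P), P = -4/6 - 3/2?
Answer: 3560/3 ≈ 1186.7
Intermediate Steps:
P = -13/6 (P = -4*⅙ - 3*½ = -⅔ - 3/2 = -13/6 ≈ -2.1667)
X(J, o) = 4*(-13/6 + 4*o)*(J + o) (X(J, o) = 4*((J + o)*(o*4 - 13/6)) = 4*((J + o)*(4*o - 13/6)) = 4*((J + o)*(-13/6 + 4*o)) = 4*((-13/6 + 4*o)*(J + o)) = 4*(-13/6 + 4*o)*(J + o))
40*(X(1, 4 - 3) + 15) = 40*((16*(4 - 3)² - 26/3*1 - 26*(4 - 3)/3 + 16*1*(4 - 3)) + 15) = 40*((16*1² - 26/3 - 26/3*1 + 16*1*1) + 15) = 40*((16*1 - 26/3 - 26/3 + 16) + 15) = 40*((16 - 26/3 - 26/3 + 16) + 15) = 40*(44/3 + 15) = 40*(89/3) = 3560/3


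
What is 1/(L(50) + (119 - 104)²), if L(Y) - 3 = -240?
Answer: -1/12 ≈ -0.083333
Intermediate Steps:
L(Y) = -237 (L(Y) = 3 - 240 = -237)
1/(L(50) + (119 - 104)²) = 1/(-237 + (119 - 104)²) = 1/(-237 + 15²) = 1/(-237 + 225) = 1/(-12) = -1/12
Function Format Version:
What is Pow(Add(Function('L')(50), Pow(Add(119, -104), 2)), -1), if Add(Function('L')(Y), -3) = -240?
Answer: Rational(-1, 12) ≈ -0.083333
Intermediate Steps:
Function('L')(Y) = -237 (Function('L')(Y) = Add(3, -240) = -237)
Pow(Add(Function('L')(50), Pow(Add(119, -104), 2)), -1) = Pow(Add(-237, Pow(Add(119, -104), 2)), -1) = Pow(Add(-237, Pow(15, 2)), -1) = Pow(Add(-237, 225), -1) = Pow(-12, -1) = Rational(-1, 12)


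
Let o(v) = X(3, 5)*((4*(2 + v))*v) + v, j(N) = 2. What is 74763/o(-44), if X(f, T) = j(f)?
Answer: 74763/14740 ≈ 5.0721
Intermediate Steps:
X(f, T) = 2
o(v) = v + 2*v*(8 + 4*v) (o(v) = 2*((4*(2 + v))*v) + v = 2*((8 + 4*v)*v) + v = 2*(v*(8 + 4*v)) + v = 2*v*(8 + 4*v) + v = v + 2*v*(8 + 4*v))
74763/o(-44) = 74763/((-44*(17 + 8*(-44)))) = 74763/((-44*(17 - 352))) = 74763/((-44*(-335))) = 74763/14740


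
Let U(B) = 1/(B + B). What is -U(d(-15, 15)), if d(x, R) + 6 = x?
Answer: 1/42 ≈ 0.023810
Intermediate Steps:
d(x, R) = -6 + x
U(B) = 1/(2*B)
-U(d(-15, 15)) = -1/(2*(-6 - 15)) = -1/(2*(-21)) = -(-1)/(2*21) = -1*(-1/42) = 1/42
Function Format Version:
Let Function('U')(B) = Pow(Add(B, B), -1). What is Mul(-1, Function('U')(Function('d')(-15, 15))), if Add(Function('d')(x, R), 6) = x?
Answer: Rational(1, 42) ≈ 0.023810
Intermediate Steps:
Function('d')(x, R) = Add(-6, x)
Function('U')(B) = Mul(Rational(1, 2), Pow(B, -1)) (Function('U')(B) = Pow(Mul(2, B), -1) = Mul(Rational(1, 2), Pow(B, -1)))
Mul(-1, Function('U')(Function('d')(-15, 15))) = Mul(-1, Mul(Rational(1, 2), Pow(Add(-6, -15), -1))) = Mul(-1, Mul(Rational(1, 2), Pow(-21, -1))) = Mul(-1, Mul(Rational(1, 2), Rational(-1, 21))) = Mul(-1, Rational(-1, 42)) = Rational(1, 42)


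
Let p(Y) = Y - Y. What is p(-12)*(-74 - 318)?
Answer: 0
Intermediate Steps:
p(Y) = 0
p(-12)*(-74 - 318) = 0*(-74 - 318) = 0*(-392) = 0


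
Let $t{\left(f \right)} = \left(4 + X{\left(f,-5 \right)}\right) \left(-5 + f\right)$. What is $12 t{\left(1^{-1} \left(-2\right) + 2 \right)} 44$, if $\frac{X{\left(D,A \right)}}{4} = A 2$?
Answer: $95040$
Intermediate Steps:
$X{\left(D,A \right)} = 8 A$ ($X{\left(D,A \right)} = 4 A 2 = 4 \cdot 2 A = 8 A$)
$t{\left(f \right)} = 180 - 36 f$ ($t{\left(f \right)} = \left(4 + 8 \left(-5\right)\right) \left(-5 + f\right) = \left(4 - 40\right) \left(-5 + f\right) = - 36 \left(-5 + f\right) = 180 - 36 f$)
$12 t{\left(1^{-1} \left(-2\right) + 2 \right)} 44 = 12 \left(180 - 36 \left(1^{-1} \left(-2\right) + 2\right)\right) 44 = 12 \left(180 - 36 \left(1 \left(-2\right) + 2\right)\right) 44 = 12 \left(180 - 36 \left(-2 + 2\right)\right) 44 = 12 \left(180 - 0\right) 44 = 12 \left(180 + 0\right) 44 = 12 \cdot 180 \cdot 44 = 2160 \cdot 44 = 95040$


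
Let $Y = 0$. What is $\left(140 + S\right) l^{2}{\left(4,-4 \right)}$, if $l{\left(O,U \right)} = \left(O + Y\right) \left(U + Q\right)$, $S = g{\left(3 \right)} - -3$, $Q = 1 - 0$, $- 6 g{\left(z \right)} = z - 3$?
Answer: $20592$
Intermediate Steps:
$g{\left(z \right)} = \frac{1}{2} - \frac{z}{6}$ ($g{\left(z \right)} = - \frac{z - 3}{6} = - \frac{-3 + z}{6} = \frac{1}{2} - \frac{z}{6}$)
$Q = 1$ ($Q = 1 + 0 = 1$)
$S = 3$ ($S = \left(\frac{1}{2} - \frac{1}{2}\right) - -3 = \left(\frac{1}{2} - \frac{1}{2}\right) + 3 = 0 + 3 = 3$)
$l{\left(O,U \right)} = O \left(1 + U\right)$ ($l{\left(O,U \right)} = \left(O + 0\right) \left(U + 1\right) = O \left(1 + U\right)$)
$\left(140 + S\right) l^{2}{\left(4,-4 \right)} = \left(140 + 3\right) \left(4 \left(1 - 4\right)\right)^{2} = 143 \left(4 \left(-3\right)\right)^{2} = 143 \left(-12\right)^{2} = 143 \cdot 144 = 20592$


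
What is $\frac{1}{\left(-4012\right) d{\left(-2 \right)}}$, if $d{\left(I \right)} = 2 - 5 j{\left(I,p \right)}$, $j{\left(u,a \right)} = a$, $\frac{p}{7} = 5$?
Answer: $\frac{1}{694076} \approx 1.4408 \cdot 10^{-6}$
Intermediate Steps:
$p = 35$ ($p = 7 \cdot 5 = 35$)
$d{\left(I \right)} = -173$ ($d{\left(I \right)} = 2 - 175 = -173$)
$\frac{1}{\left(-4012\right) d{\left(-2 \right)}} = \frac{1}{\left(-4012\right) \left(-173\right)} = \frac{1}{694076}$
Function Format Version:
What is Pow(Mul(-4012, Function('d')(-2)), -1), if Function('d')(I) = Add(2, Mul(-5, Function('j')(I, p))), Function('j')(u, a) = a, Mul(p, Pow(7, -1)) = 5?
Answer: Rational(1, 694076) ≈ 1.4408e-6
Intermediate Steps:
p = 35 (p = Mul(7, 5) = 35)
Function('d')(I) = -173 (Function('d')(I) = Add(2, Mul(-5, 35)) = Add(2, -175) = -173)
Pow(Mul(-4012, Function('d')(-2)), -1) = Pow(Mul(-4012, -173), -1) = Pow(694076, -1) = Rational(1, 694076)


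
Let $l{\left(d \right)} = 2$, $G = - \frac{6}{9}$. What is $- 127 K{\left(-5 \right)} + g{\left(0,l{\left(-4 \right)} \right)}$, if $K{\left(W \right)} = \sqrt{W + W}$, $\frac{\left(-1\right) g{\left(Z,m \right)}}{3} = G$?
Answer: $2 - 127 i \sqrt{10} \approx 2.0 - 401.61 i$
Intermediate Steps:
$G = - \frac{2}{3}$ ($G = \left(-6\right) \frac{1}{9} = - \frac{2}{3} \approx -0.66667$)
$g{\left(Z,m \right)} = 2$ ($g{\left(Z,m \right)} = \left(-3\right) \left(- \frac{2}{3}\right) = 2$)
$K{\left(W \right)} = \sqrt{2} \sqrt{W}$ ($K{\left(W \right)} = \sqrt{2 W} = \sqrt{2} \sqrt{W}$)
$- 127 K{\left(-5 \right)} + g{\left(0,l{\left(-4 \right)} \right)} = - 127 \sqrt{2} \sqrt{-5} + 2 = - 127 \sqrt{2} i \sqrt{5} + 2 = - 127 i \sqrt{10} + 2 = 2 - 127 i \sqrt{10}$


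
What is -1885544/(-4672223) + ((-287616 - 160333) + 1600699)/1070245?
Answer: 51061373114/34485677963 ≈ 1.4807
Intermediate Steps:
-1885544/(-4672223) + ((-287616 - 160333) + 1600699)/1070245 = -1885544*(-1/4672223) + (-447949 + 1600699)*(1/1070245) = 1885544/4672223 + 1152750*(1/1070245) = 1885544/4672223 + 7950/7381 = 51061373114/34485677963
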